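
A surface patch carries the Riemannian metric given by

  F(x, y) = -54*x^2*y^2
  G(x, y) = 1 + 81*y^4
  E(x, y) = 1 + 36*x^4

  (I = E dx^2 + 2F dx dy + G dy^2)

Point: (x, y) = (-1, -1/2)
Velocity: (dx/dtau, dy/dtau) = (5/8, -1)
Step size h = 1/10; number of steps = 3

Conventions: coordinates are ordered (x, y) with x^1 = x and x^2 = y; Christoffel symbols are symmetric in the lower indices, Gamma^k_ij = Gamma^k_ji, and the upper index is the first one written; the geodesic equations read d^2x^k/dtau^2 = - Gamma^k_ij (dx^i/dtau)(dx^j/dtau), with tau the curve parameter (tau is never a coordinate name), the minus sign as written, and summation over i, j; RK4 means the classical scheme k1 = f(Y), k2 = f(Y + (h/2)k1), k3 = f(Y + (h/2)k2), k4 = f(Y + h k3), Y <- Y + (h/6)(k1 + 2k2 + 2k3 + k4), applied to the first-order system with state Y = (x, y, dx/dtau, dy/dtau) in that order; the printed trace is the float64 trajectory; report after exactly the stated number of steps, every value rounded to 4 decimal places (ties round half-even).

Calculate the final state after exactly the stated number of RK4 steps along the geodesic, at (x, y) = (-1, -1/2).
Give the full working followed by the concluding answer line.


f(Y) = (dx/dtau, dy/dtau, -Gamma^x_ij Y'^i Y'^j, -Gamma^y_ij Y'^i Y'^j) with the Gammas evaluated at the stage position; h = 0.100000; intermediate values shown to 6 dp
step 0: x = -1.0000, y = -0.5000, dx/dtau = 0.6250, dy/dtau = -1.0000
step 1:
  k1: at (x, y) = (-1.000000, -0.500000), (dx/dtau, dy/dtau) = (0.625000, -1.000000); Gamma_xxx = -1.711738, Gamma_xxy = 0.000000, Gamma_xyy = 1.283804, Gamma_yxx = 0.641902, Gamma_yxy = 0.000000, Gamma_yyy = -0.481426; k1 = (0.625000, -1.000000, -0.615156, 0.230684)
  k2: at (x, y) = (-0.968750, -0.550000), (dx/dtau, dy/dtau) = (0.594242, -0.988466); Gamma_xxx = -1.631631, Gamma_xxy = 0.000000, Gamma_xyy = 1.389518, Gamma_yxx = 0.788888, Gamma_yxy = 0.000000, Gamma_yyy = -0.671827; k2 = (0.594242, -0.988466, -0.781481, 0.377843)
  k3: at (x, y) = (-0.970288, -0.549423), (dx/dtau, dy/dtau) = (0.585926, -0.981108); Gamma_xxx = -1.632465, Gamma_xxy = 0.000000, Gamma_xyy = 1.386570, Gamma_yxx = 0.785142, Gamma_yxy = 0.000000, Gamma_yyy = -0.666877; k3 = (0.585926, -0.981108, -0.774233, 0.372371)
  k4: at (x, y) = (-0.941407, -0.598111), (dx/dtau, dy/dtau) = (0.547577, -0.962763); Gamma_xxx = -1.515351, Gamma_xxy = 0.000000, Gamma_xyy = 1.444138, Gamma_yxx = 0.917514, Gamma_yxy = 0.000000, Gamma_yyy = -0.874395; k4 = (0.547577, -0.962763, -0.884226, 0.535380)
  Y <- Y + (h/6)(k1 + 2k2 + 2k3 + k4): x = -0.9411, y = -0.5984, dx/dtau = 0.5482, dy/dtau = -0.9622
step 2:
  k1: at (x, y) = (-0.941118, -0.598365), (dx/dtau, dy/dtau) = (0.548153, -0.962225); Gamma_xxx = -1.514608, Gamma_xxy = 0.000000, Gamma_xyy = 1.444487, Gamma_yxx = 0.918408, Gamma_yxy = 0.000000, Gamma_yyy = -0.875889; k1 = (0.548153, -0.962225, -0.882320, 0.535010)
  k2: at (x, y) = (-0.913710, -0.646476), (dx/dtau, dy/dtau) = (0.504037, -0.935475); Gamma_xxx = -1.364894, Gamma_xxy = 0.000000, Gamma_xyy = 1.448553, Gamma_yxx = 1.024893, Gamma_yxy = 0.000000, Gamma_yyy = -1.087712; k2 = (0.504037, -0.935475, -0.920891, 0.691493)
  k3: at (x, y) = (-0.915916, -0.645139), (dx/dtau, dy/dtau) = (0.502109, -0.927650); Gamma_xxx = -1.370496, Gamma_xxy = 0.000000, Gamma_xyy = 1.447994, Gamma_yxx = 1.019915, Gamma_yxy = 0.000000, Gamma_yyy = -1.077588; k3 = (0.502109, -0.927650, -0.900530, 0.670169)
  k4: at (x, y) = (-0.890907, -0.691130), (dx/dtau, dy/dtau) = (0.458100, -0.895208); Gamma_xxx = -1.207606, Gamma_xxy = 0.000000, Gamma_xyy = 1.405218, Gamma_yxx = 1.090112, Gamma_yxy = 0.000000, Gamma_yyy = -1.268498; k4 = (0.458100, -0.895208, -0.872716, 0.787805)
  Y <- Y + (h/6)(k1 + 2k2 + 2k3 + k4): x = -0.8908, y = -0.6914, dx/dtau = 0.4582, dy/dtau = -0.8948
step 3:
  k1: at (x, y) = (-0.890809, -0.691427), (dx/dtau, dy/dtau) = (0.458189, -0.894789); Gamma_xxx = -1.206585, Gamma_xxy = 0.000000, Gamma_xyy = 1.404787, Gamma_yxx = 1.090365, Gamma_yxy = 0.000000, Gamma_yyy = -1.269477; k1 = (0.458189, -0.894789, -0.871434, 0.787496)
  k2: at (x, y) = (-0.867900, -0.736166), (dx/dtau, dy/dtau) = (0.414617, -0.855415); Gamma_xxx = -1.041007, Gamma_xxy = 0.000000, Gamma_xyy = 1.324497, Gamma_yxx = 1.123459, Gamma_yxy = 0.000000, Gamma_yyy = -1.429403; k2 = (0.414617, -0.855415, -0.790223, 0.852813)
  k3: at (x, y) = (-0.870078, -0.734197), (dx/dtau, dy/dtau) = (0.418677, -0.852149); Gamma_xxx = -1.049971, Gamma_xxy = 0.000000, Gamma_xyy = 1.328994, Gamma_yxx = 1.121444, Gamma_yxy = 0.000000, Gamma_yyy = -1.419460; k3 = (0.418677, -0.852149, -0.781009, 0.834173)
  k4: at (x, y) = (-0.848941, -0.776641), (dx/dtau, dy/dtau) = (0.380088, -0.811372); Gamma_xxx = -0.895950, Gamma_xxy = 0.000000, Gamma_xyy = 1.229470, Gamma_yxx = 1.124763, Gamma_yxy = 0.000000, Gamma_yyy = -1.543459; k4 = (0.380088, -0.811372, -0.679956, 0.853606)
  Y <- Y + (h/6)(k1 + 2k2 + 2k3 + k4): x = -0.8491, y = -0.7768, dx/dtau = 0.3800, dy/dtau = -0.8112

Answer: x = -0.8491, y = -0.7768, dx/dtau = 0.3800, dy/dtau = -0.8112


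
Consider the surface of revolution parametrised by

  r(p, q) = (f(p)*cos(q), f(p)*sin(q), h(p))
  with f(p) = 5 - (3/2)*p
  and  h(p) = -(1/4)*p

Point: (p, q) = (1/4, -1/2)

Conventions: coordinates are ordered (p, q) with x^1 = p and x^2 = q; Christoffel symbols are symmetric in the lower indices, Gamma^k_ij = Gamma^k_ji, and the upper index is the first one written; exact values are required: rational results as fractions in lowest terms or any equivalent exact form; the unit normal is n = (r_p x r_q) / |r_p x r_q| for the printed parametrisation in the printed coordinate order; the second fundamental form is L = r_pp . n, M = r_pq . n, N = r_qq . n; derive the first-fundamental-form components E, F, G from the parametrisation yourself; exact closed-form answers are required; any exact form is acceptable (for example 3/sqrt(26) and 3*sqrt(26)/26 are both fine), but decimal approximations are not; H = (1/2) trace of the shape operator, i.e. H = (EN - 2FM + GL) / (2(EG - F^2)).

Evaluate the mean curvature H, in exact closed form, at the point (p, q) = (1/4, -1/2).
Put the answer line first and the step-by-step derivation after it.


Answer: H = -4*sqrt(37)/1369

f = 37/8, f' = -3/2, f'' = 0, h' = -1/4, h'' = 0
E = 37/16, F = 0, G = 1369/64; answer radicand W^2 = 37/16
unnormalised second-form numerators: l = 0, m = 0, n = -37/32; L = l/sqrt(37/16), and similarly M = m/sqrt(W^2), N = n/sqrt(W^2)
H = (E*n - 2*F*m + G*l) / (2*(EG - F^2)*sqrt(W^2)); E*n - 2*F*m + G*l = -1369/512, EG - F^2 = 50653/1024, so H = (-1/37)/sqrt(37/16)


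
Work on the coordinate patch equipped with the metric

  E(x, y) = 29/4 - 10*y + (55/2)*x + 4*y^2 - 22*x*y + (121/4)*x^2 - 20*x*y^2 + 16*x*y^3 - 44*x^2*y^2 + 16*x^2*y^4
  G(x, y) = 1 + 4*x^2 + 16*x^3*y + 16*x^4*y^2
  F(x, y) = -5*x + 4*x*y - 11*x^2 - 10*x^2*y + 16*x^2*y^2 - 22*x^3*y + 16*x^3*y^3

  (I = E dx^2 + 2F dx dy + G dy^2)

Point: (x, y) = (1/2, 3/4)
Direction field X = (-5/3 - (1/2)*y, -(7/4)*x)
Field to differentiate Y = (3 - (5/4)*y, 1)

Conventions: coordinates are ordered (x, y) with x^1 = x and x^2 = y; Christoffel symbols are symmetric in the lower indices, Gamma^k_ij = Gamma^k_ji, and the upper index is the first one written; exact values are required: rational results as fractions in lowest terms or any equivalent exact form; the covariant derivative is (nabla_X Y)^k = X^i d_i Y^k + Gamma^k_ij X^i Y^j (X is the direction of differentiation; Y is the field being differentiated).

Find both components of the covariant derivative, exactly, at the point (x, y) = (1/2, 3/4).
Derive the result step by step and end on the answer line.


E = 505/64, F = -147/32, G = 65/16 at the point
E_x = 273/16, E_y = -105/4, F_x = -301/16, F_y = 49/8, G_x = 35/2, G_y = 7/2
EG - F^2 = 701/64;  g^inv = (64/701) * [[65/16, 147/32], [147/32, 505/64]]
first-kind symbols [ij,l] = (1/2)(d_i g_jl + d_j g_il - d_l g_ij): [xx,x] = E_x/2 = 273/32, [xx,y] = F_x - E_y/2 = -91/16, [xy,x] = E_y/2 = -105/8, [xy,y] = G_x/2 = 35/4, [yy,x] = F_y - G_x/2 = -21/8, [yy,y] = G_y/2 = 7/4
Gamma^x_ij = (G*[ij,x] - F*[ij,y])/(EG - F^2), Gamma^y_ij = (E*[ij,y] - F*[ij,x])/(EG - F^2)
Gamma_xxx = 546/701, Gamma_xxy = -840/701, Gamma_xyy = -168/701, Gamma_yxx = -364/701, Gamma_yxy = 560/701, Gamma_yyy = 112/701
X = (-49/24, -7/8), Y = (33/16, 1) at the point

Answer: (nabla_X Y)^x = 118111/44864, (nabla_X Y)^y = -69041/67296


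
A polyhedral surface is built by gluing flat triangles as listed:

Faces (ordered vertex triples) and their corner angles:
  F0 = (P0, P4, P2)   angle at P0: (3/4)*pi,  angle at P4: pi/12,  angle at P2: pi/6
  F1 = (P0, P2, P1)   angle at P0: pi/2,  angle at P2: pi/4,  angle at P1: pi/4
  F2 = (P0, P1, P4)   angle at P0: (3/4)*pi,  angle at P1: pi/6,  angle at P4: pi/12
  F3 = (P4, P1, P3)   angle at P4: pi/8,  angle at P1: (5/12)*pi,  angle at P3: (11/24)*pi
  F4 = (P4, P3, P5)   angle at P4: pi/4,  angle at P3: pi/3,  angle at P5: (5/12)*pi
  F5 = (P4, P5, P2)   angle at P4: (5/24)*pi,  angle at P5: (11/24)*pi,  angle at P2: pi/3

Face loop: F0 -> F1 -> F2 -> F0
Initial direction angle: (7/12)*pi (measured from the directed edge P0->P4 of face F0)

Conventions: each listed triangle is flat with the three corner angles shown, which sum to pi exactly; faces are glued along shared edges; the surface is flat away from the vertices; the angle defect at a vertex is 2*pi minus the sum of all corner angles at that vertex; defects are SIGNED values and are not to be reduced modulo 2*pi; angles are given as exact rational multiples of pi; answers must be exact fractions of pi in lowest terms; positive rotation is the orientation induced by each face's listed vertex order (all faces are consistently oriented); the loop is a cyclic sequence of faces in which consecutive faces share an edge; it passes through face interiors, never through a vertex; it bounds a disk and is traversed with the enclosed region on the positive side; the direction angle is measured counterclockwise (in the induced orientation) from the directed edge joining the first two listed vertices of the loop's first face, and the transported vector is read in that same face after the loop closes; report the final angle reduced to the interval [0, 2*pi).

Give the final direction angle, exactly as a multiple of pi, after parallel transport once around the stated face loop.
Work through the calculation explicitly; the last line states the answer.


enclosed vertex P0: corner angles sum to 2*pi, defect = 2*pi - 2*pi = 0
the final direction is the initial angle plus the enclosed defects, taken mod 2*pi in the induced orientation
final angle = (7/12)*pi + 0 = (7/12)*pi (mod 2*pi)

Answer: final direction angle = (7/12)*pi


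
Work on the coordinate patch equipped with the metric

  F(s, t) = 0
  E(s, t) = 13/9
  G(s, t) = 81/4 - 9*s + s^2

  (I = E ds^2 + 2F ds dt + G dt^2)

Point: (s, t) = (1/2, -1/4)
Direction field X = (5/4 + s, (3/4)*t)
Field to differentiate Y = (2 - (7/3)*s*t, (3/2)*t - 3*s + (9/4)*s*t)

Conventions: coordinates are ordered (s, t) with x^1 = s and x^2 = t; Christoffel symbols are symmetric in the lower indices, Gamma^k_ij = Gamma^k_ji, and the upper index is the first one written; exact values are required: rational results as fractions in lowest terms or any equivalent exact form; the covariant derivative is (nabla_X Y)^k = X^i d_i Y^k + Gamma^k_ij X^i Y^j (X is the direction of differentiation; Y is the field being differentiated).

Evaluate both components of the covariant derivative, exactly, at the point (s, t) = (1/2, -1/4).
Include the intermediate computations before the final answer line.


E = 13/9, F = 0, G = 16 at the point
E_s = 0, E_t = 0, F_s = 0, F_t = 0, G_s = -8, G_t = 0
EG - F^2 = 208/9;  g^inv = (9/208) * [[16, 0], [0, 13/9]]
first-kind symbols [ij,l] = (1/2)(d_i g_jl + d_j g_il - d_l g_ij): [ss,s] = E_s/2 = 0, [ss,t] = F_s - E_t/2 = 0, [st,s] = E_t/2 = 0, [st,t] = G_s/2 = -4, [tt,s] = F_t - G_s/2 = 4, [tt,t] = G_t/2 = 0
Gamma^s_ij = (G*[ij,s] - F*[ij,t])/(EG - F^2), Gamma^t_ij = (E*[ij,t] - F*[ij,s])/(EG - F^2)
Gamma_sss = 0, Gamma_sst = 0, Gamma_stt = 36/13, Gamma_tss = 0, Gamma_tst = -1/4, Gamma_ttt = 0
X = (7/4, -3/16), Y = (55/24, -69/32) at the point

Answer: (nabla_X Y)^s = 11777/4992, (nabla_X Y)^t = -1453/256


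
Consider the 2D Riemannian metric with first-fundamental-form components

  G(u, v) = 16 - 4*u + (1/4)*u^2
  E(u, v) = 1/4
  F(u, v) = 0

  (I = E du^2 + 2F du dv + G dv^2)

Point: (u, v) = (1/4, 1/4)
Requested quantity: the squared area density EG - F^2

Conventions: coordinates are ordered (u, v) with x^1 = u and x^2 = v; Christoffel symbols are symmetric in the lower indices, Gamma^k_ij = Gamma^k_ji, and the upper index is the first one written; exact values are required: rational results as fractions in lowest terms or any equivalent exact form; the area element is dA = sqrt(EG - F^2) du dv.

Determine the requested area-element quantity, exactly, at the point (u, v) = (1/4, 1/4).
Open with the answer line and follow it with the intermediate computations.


Answer: EG - F^2 = 961/256

E = 1/4, F = 0, G = 961/64; EG - F^2 = 961/256


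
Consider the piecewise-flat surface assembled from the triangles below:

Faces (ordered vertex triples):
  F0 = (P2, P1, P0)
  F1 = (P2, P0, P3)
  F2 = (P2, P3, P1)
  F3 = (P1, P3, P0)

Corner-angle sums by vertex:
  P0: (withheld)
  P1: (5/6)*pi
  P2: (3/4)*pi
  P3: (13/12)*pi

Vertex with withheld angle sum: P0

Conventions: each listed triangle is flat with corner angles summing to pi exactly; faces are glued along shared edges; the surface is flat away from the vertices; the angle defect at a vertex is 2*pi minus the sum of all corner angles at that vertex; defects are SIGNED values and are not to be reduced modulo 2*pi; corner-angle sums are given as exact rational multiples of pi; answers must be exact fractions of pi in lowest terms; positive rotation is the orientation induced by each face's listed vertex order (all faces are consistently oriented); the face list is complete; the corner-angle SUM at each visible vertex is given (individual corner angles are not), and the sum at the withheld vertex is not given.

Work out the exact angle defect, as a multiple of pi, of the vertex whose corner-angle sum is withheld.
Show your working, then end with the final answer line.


V = 4, E = 6, F = 4; chi = V - E + F = 2
Gauss-Bonnet: total defect = 2*pi*chi = 4*pi; visible defects sum to (10/3)*pi

Answer: defect(P0) = (2/3)*pi


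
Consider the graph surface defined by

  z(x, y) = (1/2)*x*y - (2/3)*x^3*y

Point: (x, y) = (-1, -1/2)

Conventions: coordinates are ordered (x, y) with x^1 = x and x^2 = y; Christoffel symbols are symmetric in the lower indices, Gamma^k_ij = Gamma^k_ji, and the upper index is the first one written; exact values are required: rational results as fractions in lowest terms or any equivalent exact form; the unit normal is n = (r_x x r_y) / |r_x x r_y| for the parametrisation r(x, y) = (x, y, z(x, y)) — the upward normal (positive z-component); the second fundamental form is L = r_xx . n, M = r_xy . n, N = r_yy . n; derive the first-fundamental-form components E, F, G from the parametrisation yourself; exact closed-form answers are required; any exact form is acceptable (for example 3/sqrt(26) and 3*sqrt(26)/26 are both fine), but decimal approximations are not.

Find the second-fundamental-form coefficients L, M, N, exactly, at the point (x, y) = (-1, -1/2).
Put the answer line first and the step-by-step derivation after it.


Answer: L = -24*sqrt(229)/229, M = -18*sqrt(229)/229, N = 0

z_x = 3/4, z_y = 1/6, z_xx = -2, z_xy = -3/2, z_yy = 0
E = 25/16, F = 1/8, G = 37/36; answer radicand W^2 = 229/144
unnormalised second-form numerators: l = -2, m = -3/2, n = 0; L = l/sqrt(229/144), and similarly M = m/sqrt(W^2), N = n/sqrt(W^2)


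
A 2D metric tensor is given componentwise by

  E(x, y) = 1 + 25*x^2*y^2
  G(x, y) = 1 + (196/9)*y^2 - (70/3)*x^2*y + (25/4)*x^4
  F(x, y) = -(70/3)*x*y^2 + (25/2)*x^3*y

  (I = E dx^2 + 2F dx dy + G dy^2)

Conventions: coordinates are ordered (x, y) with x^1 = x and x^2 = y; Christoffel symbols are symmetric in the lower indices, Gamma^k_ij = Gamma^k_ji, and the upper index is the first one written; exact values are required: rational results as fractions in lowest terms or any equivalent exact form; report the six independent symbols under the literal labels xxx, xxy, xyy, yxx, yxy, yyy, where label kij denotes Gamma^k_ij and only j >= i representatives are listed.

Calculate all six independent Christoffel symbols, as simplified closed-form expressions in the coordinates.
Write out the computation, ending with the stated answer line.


E = 1 + 25*x^2*y^2; F = -(70/3)*x*y^2 + (25/2)*x^3*y; G = 1 + (196/9)*y^2 - (70/3)*x^2*y + (25/4)*x^4
Gamma^k_ij = (1/2) g^{kl} (d_i g_jl + d_j g_il - d_l g_ij), with g^inv = (1/(EG-F^2)) [[G, -F], [-F, E]]
first partials: E_x = 50*x*y^2, E_y = 50*x^2*y, F_x = -(70/3)*y^2 + (75/2)*x^2*y, F_y = -(140/3)*x*y + (25/2)*x^3, G_x = -(140/3)*x*y + 25*x^3, G_y = (392/9)*y - (70/3)*x^2
D = EG - F^2 = 1 + (196/9)*y^2 - (70/3)*x^2*y + 25*x^2*y^2 + (25/4)*x^4
expanded: Gamma^x_xx = (G E_x - 2F F_x + F E_y)/(2D), Gamma^x_xy = (G E_y - F G_x)/(2D), Gamma^x_yy = (2G F_y - G G_x - F G_y)/(2D), Gamma^y_xx = (2E F_x - E E_y - F E_x)/(2D), Gamma^y_xy = (E G_x - F E_y)/(2D), Gamma^y_yy = (E G_y - 2F F_y + F G_x)/(2D); substitute and cancel common factors

Answer: Gamma_xxx = 900*x*y^2/(225*x^4 + 900*x^2*y^2 - 840*x^2*y + 784*y^2 + 36), Gamma_xxy = 900*x^2*y/(225*x^4 + 900*x^2*y^2 - 840*x^2*y + 784*y^2 + 36), Gamma_xyy = -840*x*y/(225*x^4 + 900*x^2*y^2 - 840*x^2*y + 784*y^2 + 36), Gamma_yxx = (450*x^2*y - 840*y^2)/(225*x^4 + 900*x^2*y^2 - 840*x^2*y + 784*y^2 + 36), Gamma_yxy = (450*x^3 - 840*x*y)/(225*x^4 + 900*x^2*y^2 - 840*x^2*y + 784*y^2 + 36), Gamma_yyy = (-420*x^2 + 784*y)/(225*x^4 + 900*x^2*y^2 - 840*x^2*y + 784*y^2 + 36)


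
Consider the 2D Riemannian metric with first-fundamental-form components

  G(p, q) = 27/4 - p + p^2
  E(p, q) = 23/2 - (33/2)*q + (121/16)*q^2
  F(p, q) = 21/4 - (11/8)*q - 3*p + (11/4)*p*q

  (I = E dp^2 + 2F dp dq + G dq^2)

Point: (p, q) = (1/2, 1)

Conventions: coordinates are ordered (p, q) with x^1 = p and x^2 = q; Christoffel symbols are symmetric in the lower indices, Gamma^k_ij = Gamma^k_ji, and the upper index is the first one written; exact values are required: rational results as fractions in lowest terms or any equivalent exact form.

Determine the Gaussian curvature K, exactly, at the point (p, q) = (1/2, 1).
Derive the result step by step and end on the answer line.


E = 41/16, F = 15/4, G = 13/2, EG - F^2 = 83/32 at the point
E_p = 0, E_q = -11/8, F_p = -1/4, F_q = 0, G_p = 0, G_q = 0
E_qq = 121/8, F_pq = 11/4, G_pp = 2
By Brioschi, K is (det M1 - det M2) divided by (EG - F^2) squared.
M1 = [[-E_qq/2 + F_pq - G_pp/2, E_p/2, F_p - E_q/2], [F_q - G_p/2, E, F], [G_q/2, F, G]] = [[-93/16, 0, 7/16], [0, 41/16, 15/4], [0, 15/4, 13/2]]; det M1 = -7719/512
M2 = [[0, E_q/2, G_p/2], [E_q/2, E, F], [G_p/2, F, G]] = [[0, -11/16, 0], [-11/16, 41/16, 15/4], [0, 15/4, 13/2]]; det M2 = -1573/512
det M1 - det M2 = -3073/256; K = -3073/256 / (83/32)^2 = -12292/6889

Answer: K = -12292/6889


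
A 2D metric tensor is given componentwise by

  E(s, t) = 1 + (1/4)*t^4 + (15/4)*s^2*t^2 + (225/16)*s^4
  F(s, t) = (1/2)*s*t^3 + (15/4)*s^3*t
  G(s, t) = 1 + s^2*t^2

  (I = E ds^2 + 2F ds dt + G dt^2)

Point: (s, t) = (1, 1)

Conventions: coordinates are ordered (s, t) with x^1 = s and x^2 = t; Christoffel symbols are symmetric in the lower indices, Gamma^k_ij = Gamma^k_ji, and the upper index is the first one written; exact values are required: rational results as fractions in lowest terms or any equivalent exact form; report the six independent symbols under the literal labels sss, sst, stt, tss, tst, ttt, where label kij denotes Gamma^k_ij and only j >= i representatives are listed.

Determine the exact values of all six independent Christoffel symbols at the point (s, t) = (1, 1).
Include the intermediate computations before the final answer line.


E = 305/16, F = 17/4, G = 2 at the point
E_s = 255/4, E_t = 17/2, F_s = 47/4, F_t = 21/4, G_s = 2, G_t = 2
EG - F^2 = 321/16;  g^inv = (16/321) * [[2, -17/4], [-17/4, 305/16]]
first-kind symbols [ij,l] = (1/2)(d_i g_jl + d_j g_il - d_l g_ij): [ss,s] = E_s/2 = 255/8, [ss,t] = F_s - E_t/2 = 15/2, [st,s] = E_t/2 = 17/4, [st,t] = G_s/2 = 1, [tt,s] = F_t - G_s/2 = 17/4, [tt,t] = G_t/2 = 1
Gamma^s_ij = (G*[ij,s] - F*[ij,t])/(EG - F^2), Gamma^t_ij = (E*[ij,t] - F*[ij,s])/(EG - F^2)

Answer: Gamma_sss = 170/107, Gamma_sst = 68/321, Gamma_stt = 68/321, Gamma_tss = 40/107, Gamma_tst = 16/321, Gamma_ttt = 16/321


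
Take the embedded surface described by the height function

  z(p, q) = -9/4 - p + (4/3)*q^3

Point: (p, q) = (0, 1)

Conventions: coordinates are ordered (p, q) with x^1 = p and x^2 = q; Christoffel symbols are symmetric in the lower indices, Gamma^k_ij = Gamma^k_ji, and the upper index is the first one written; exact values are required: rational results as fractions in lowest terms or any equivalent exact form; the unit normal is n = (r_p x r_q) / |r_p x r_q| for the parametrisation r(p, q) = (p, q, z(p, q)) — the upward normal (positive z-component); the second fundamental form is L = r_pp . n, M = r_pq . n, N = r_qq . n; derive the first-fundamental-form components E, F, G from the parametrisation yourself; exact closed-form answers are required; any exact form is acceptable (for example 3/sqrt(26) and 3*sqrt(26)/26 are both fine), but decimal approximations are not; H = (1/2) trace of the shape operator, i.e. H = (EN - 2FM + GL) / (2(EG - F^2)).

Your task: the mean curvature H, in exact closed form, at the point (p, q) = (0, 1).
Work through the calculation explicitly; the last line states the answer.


z_p = -1, z_q = 4, z_pp = 0, z_pq = 0, z_qq = 8
E = 2, F = -4, G = 17; answer radicand W^2 = 18
unnormalised second-form numerators: l = 0, m = 0, n = 8; L = l/sqrt(18), and similarly M = m/sqrt(W^2), N = n/sqrt(W^2)
H = (E*n - 2*F*m + G*l) / (2*(EG - F^2)*sqrt(W^2)); E*n - 2*F*m + G*l = 16, EG - F^2 = 18, so H = (4/9)/sqrt(18)

Answer: H = 2*sqrt(2)/27


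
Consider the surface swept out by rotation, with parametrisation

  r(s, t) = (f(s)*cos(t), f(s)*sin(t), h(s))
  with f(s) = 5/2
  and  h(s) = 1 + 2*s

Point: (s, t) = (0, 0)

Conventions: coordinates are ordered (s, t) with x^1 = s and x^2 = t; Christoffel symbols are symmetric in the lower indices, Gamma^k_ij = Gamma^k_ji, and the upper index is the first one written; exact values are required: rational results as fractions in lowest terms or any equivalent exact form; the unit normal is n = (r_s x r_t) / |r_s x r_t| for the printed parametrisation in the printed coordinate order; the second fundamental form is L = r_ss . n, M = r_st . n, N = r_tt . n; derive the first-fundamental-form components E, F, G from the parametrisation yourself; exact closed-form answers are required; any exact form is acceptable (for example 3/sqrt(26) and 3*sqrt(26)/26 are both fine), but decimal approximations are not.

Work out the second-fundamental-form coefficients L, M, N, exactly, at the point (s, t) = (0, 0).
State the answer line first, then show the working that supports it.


Answer: L = 0, M = 0, N = 5/2

f = 5/2, f' = 0, f'' = 0, h' = 2, h'' = 0
E = 4, F = 0, G = 25/4; answer radicand W^2 = 4
unnormalised second-form numerators: l = 0, m = 0, n = 5; L = l/sqrt(4), and similarly M = m/sqrt(W^2), N = n/sqrt(W^2)


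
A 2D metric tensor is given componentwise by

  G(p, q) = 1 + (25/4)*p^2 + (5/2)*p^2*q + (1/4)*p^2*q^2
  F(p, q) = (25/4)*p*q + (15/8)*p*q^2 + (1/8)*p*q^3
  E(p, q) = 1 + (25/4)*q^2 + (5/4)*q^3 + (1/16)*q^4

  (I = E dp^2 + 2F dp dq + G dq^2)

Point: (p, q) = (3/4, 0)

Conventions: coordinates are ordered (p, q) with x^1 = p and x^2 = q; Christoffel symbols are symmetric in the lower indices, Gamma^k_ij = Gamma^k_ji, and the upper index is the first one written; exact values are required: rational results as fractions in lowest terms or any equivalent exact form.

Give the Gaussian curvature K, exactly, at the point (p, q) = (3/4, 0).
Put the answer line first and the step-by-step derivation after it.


Answer: K = -25600/83521

E = 1, F = 0, G = 289/64, EG - F^2 = 289/64 at the point
E_p = 0, E_q = 0, F_p = 0, F_q = 75/16, G_p = 75/8, G_q = 45/32
E_qq = 25/2, F_pq = 25/4, G_pp = 25/2
Evaluate Brioschi's two determinant matrices M1, M2 and divide by (EG - F^2)^2.
M1 = [[-E_qq/2 + F_pq - G_pp/2, E_p/2, F_p - E_q/2], [F_q - G_p/2, E, F], [G_q/2, F, G]] = [[-25/4, 0, 0], [0, 1, 0], [45/64, 0, 289/64]]; det M1 = -7225/256
M2 = [[0, E_q/2, G_p/2], [E_q/2, E, F], [G_p/2, F, G]] = [[0, 0, 75/16], [0, 1, 0], [75/16, 0, 289/64]]; det M2 = -5625/256
det M1 - det M2 = -25/4; K = -25/4 / (289/64)^2 = -25600/83521


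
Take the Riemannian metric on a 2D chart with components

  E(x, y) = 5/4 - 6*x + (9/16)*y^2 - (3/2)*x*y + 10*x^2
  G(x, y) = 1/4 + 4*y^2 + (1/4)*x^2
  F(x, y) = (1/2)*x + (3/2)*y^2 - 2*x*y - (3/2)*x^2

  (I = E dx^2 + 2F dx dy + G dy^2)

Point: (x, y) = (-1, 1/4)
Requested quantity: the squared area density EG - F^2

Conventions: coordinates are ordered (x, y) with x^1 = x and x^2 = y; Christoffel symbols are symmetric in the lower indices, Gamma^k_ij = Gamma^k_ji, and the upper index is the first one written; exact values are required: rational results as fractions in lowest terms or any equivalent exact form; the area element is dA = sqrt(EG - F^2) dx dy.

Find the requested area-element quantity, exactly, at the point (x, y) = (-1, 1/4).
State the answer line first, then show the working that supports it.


Answer: EG - F^2 = 5769/512

E = 4521/256, F = -45/32, G = 3/4; EG - F^2 = 5769/512


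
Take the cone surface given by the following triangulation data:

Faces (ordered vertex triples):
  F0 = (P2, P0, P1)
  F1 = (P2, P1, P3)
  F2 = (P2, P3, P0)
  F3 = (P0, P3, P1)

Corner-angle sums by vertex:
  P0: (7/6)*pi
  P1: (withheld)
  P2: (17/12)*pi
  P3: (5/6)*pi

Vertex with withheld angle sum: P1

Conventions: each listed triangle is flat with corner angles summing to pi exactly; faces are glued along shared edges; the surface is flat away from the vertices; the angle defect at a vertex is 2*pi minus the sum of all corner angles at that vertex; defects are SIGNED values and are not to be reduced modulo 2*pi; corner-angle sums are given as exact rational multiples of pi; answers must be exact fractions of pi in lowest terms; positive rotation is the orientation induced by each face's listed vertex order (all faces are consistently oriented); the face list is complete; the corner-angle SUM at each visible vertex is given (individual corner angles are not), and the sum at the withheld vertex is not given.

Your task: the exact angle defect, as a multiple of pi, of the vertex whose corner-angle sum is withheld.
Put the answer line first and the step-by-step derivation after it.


Answer: defect(P1) = (17/12)*pi

V = 4, E = 6, F = 4; chi = V - E + F = 2
Gauss-Bonnet: total defect = 2*pi*chi = 4*pi; visible defects sum to (31/12)*pi


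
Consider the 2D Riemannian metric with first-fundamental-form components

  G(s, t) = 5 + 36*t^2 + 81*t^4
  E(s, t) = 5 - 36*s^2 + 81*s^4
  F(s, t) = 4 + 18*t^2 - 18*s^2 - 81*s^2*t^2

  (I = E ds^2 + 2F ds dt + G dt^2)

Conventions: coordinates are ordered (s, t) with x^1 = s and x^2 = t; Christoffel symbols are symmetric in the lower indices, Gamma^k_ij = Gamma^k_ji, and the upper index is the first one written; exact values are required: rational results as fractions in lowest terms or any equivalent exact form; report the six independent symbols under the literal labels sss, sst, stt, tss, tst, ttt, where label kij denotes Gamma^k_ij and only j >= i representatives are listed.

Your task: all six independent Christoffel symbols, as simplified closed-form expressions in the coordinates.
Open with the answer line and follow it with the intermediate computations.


Answer: Gamma_sss = (18*s^3 - 4*s)/(9*s^4 - 4*s^2 + 9*t^4 + 4*t^2 + 1), Gamma_sst = 0, Gamma_stt = (-18*s^2*t + 4*t)/(9*s^4 - 4*s^2 + 9*t^4 + 4*t^2 + 1), Gamma_tss = (-18*s*t^2 - 4*s)/(9*s^4 - 4*s^2 + 9*t^4 + 4*t^2 + 1), Gamma_tst = 0, Gamma_ttt = (18*t^3 + 4*t)/(9*s^4 - 4*s^2 + 9*t^4 + 4*t^2 + 1)

E = 5 - 36*s^2 + 81*s^4; F = 4 + 18*t^2 - 18*s^2 - 81*s^2*t^2; G = 5 + 36*t^2 + 81*t^4
Gamma^k_ij = (1/2) g^{kl} (d_i g_jl + d_j g_il - d_l g_ij), with g^inv = (1/(EG-F^2)) [[G, -F], [-F, E]]
first partials: E_s = -72*s + 324*s^3, E_t = 0, F_s = -36*s - 162*s*t^2, F_t = 36*t - 162*s^2*t, G_s = 0, G_t = 72*t + 324*t^3
D = EG - F^2 = 9 + 36*t^2 - 36*s^2 + 81*t^4 + 81*s^4
expanded: Gamma^s_ss = (G E_s - 2F F_s + F E_t)/(2D), Gamma^s_st = (G E_t - F G_s)/(2D), Gamma^s_tt = (2G F_t - G G_s - F G_t)/(2D), Gamma^t_ss = (2E F_s - E E_t - F E_s)/(2D), Gamma^t_st = (E G_s - F E_t)/(2D), Gamma^t_tt = (E G_t - 2F F_t + F G_s)/(2D); substitute and cancel common factors


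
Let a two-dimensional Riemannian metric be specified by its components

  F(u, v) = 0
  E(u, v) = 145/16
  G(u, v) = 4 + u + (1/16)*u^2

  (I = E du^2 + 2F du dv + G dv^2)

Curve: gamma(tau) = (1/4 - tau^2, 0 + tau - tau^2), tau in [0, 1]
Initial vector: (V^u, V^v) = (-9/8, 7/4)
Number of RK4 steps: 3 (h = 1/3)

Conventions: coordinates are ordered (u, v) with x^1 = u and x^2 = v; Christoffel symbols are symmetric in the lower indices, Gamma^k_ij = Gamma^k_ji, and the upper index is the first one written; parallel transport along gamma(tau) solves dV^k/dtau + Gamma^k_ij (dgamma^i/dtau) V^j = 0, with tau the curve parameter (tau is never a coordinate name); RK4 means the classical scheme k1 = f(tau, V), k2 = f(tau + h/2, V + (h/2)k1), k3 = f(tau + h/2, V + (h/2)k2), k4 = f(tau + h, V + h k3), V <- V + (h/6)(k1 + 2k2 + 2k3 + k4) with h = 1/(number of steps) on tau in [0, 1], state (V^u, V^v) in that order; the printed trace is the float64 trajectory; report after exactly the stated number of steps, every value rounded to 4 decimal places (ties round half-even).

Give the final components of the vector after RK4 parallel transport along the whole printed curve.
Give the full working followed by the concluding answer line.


gamma'(tau) = (-2*tau, 1 - 2*tau); f(tau, V)^k = -Gamma^k_ij(gamma(tau)) gamma'^i(tau) V^j; h = 1/3; intermediate values shown to 6 dp
curve data and Christoffel symbols at the stage parameters:
  tau = 0.000000: gamma = (0.250000, 0.000000), gamma' = (0.000000, 1.000000); Gamma_uuu = 0.000000, Gamma_uuv = 0.000000, Gamma_uvv = -0.056897, Gamma_vuu = 0.000000, Gamma_vuv = 0.121212, Gamma_vvv = 0.000000
  tau = 0.166667: gamma = (0.222222, 0.138889), gamma' = (-0.333333, 0.666667); Gamma_uuu = 0.000000, Gamma_uuv = 0.000000, Gamma_uvv = -0.056705, Gamma_vuu = 0.000000, Gamma_vuv = 0.121622, Gamma_vvv = 0.000000
  tau = 0.333333: gamma = (0.138889, 0.222222), gamma' = (-0.666667, 0.333333); Gamma_uuu = 0.000000, Gamma_uuv = 0.000000, Gamma_uvv = -0.056130, Gamma_vuu = 0.000000, Gamma_vuv = 0.122867, Gamma_vvv = 0.000000
  tau = 0.500000: gamma = (0.000000, 0.250000), gamma' = (-1.000000, 0.000000); Gamma_uuu = 0.000000, Gamma_uuv = 0.000000, Gamma_uvv = -0.055172, Gamma_vuu = 0.000000, Gamma_vuv = 0.125000, Gamma_vvv = 0.000000
  tau = 0.666667: gamma = (-0.194444, 0.222222), gamma' = (-1.333333, -0.333333); Gamma_uuu = 0.000000, Gamma_uuv = 0.000000, Gamma_uvv = -0.053831, Gamma_vuu = 0.000000, Gamma_vuv = 0.128114, Gamma_vvv = 0.000000
  tau = 0.833333: gamma = (-0.444444, 0.138889), gamma' = (-1.666667, -0.666667); Gamma_uuu = 0.000000, Gamma_uuv = 0.000000, Gamma_uvv = -0.052107, Gamma_vuu = 0.000000, Gamma_vuv = 0.132353, Gamma_vvv = 0.000000
  tau = 1.000000: gamma = (-0.750000, 0.000000), gamma' = (-2.000000, -1.000000); Gamma_uuu = 0.000000, Gamma_uuv = 0.000000, Gamma_uvv = -0.050000, Gamma_vuu = 0.000000, Gamma_vuv = 0.137931, Gamma_vvv = 0.000000
step 0: V^u = -1.1250, V^v = 1.7500
step 1: k1 = (0.099569, 0.136364), k2 = (0.067015, 0.161738), k3 = (0.067175, 0.162349), k4 = (0.033755, 0.192935); V <- V + (h/6)(k1 + 2k2 + 2k3 + k4): V^u = -1.1027, V^v = 1.8043
step 2: k1 = (0.033759, 0.192954), k2 = (0.000000, 0.229558), k3 = (0.000000, 0.230320), k4 = (-0.033754, 0.274233); V <- V + (h/6)(k1 + 2k2 + 2k3 + k4): V^u = -1.1027, V^v = 1.8814
step 3: k1 = (-0.033759, 0.274281), k2 = (-0.066943, 0.327297), k3 = (-0.067250, 0.328758), k4 = (-0.099547, 0.394039); V <- V + (h/6)(k1 + 2k2 + 2k3 + k4): V^u = -1.1250, V^v = 1.9914

Answer: V^u = -1.1250, V^v = 1.9914


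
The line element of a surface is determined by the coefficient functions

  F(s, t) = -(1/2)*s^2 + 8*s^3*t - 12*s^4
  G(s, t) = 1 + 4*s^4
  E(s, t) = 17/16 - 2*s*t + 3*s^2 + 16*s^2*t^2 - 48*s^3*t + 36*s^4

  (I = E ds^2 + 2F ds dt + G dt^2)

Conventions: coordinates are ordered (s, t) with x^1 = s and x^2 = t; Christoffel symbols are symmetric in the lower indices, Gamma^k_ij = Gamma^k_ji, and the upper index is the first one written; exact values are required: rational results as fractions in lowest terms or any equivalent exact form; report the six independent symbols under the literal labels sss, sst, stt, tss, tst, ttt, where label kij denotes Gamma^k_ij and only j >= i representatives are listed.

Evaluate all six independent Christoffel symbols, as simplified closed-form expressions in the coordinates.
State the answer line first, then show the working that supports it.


Answer: Gamma_sss = (1152*s^3 - 1152*s^2*t + 256*s*t^2 + 48*s - 16*t)/(640*s^4 - 768*s^3*t + 256*s^2*t^2 + 48*s^2 - 32*s*t + 17), Gamma_sst = (-384*s^3 + 256*s^2*t - 16*s)/(640*s^4 - 768*s^3*t + 256*s^2*t^2 + 48*s^2 - 32*s*t + 17), Gamma_stt = 0, Gamma_tss = (-384*s^3 + 128*s^2*t)/(640*s^4 - 768*s^3*t + 256*s^2*t^2 + 48*s^2 - 32*s*t + 17), Gamma_tst = 128*s^3/(640*s^4 - 768*s^3*t + 256*s^2*t^2 + 48*s^2 - 32*s*t + 17), Gamma_ttt = 0

E = 17/16 - 2*s*t + 3*s^2 + 16*s^2*t^2 - 48*s^3*t + 36*s^4; F = -(1/2)*s^2 + 8*s^3*t - 12*s^4; G = 1 + 4*s^4
Gamma^k_ij = (1/2) g^{kl} (d_i g_jl + d_j g_il - d_l g_ij), with g^inv = (1/(EG-F^2)) [[G, -F], [-F, E]]
first partials: E_s = -2*t + 6*s + 32*s*t^2 - 144*s^2*t + 144*s^3, E_t = -2*s + 32*s^2*t - 48*s^3, F_s = -s + 24*s^2*t - 48*s^3, F_t = 8*s^3, G_s = 16*s^3, G_t = 0
D = EG - F^2 = 17/16 - 2*s*t + 3*s^2 + 16*s^2*t^2 - 48*s^3*t + 40*s^4
expanded: Gamma^s_ss = (G E_s - 2F F_s + F E_t)/(2D), Gamma^s_st = (G E_t - F G_s)/(2D), Gamma^s_tt = (2G F_t - G G_s - F G_t)/(2D), Gamma^t_ss = (2E F_s - E E_t - F E_s)/(2D), Gamma^t_st = (E G_s - F E_t)/(2D), Gamma^t_tt = (E G_t - 2F F_t + F G_s)/(2D); substitute and cancel common factors


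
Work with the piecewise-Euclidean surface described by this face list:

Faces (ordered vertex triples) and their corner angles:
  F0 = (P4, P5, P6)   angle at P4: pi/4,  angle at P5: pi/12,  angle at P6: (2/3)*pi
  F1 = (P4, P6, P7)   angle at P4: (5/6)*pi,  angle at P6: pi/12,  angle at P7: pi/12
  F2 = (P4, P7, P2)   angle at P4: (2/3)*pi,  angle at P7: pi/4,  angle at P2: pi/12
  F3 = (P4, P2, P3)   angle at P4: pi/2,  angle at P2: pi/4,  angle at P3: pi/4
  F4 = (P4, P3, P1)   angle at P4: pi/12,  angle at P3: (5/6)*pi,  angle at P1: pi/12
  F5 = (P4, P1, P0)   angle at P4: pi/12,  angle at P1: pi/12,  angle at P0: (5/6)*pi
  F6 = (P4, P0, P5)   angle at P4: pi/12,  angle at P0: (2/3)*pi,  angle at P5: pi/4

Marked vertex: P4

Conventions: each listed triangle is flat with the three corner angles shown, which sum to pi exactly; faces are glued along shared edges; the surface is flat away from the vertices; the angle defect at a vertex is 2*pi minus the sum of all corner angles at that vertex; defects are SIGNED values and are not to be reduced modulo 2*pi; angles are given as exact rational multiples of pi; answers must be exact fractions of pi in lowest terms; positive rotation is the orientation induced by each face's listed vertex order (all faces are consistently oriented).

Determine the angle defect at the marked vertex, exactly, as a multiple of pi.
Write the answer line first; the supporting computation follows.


Answer: defect(P4) = -pi/2

Sum of corner angles at P4: (5/2)*pi
defect = 2*pi - (5/2)*pi


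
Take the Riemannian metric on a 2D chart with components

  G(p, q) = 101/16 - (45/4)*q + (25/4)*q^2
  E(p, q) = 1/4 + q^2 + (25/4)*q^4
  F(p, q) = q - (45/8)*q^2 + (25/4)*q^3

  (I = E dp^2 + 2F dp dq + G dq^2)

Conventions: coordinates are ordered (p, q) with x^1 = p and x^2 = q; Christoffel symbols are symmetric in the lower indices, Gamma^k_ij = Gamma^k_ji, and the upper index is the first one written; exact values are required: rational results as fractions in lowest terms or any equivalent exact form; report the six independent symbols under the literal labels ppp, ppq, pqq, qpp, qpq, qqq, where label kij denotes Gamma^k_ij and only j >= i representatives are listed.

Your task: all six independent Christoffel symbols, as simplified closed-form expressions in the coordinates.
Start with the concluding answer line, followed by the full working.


Answer: Gamma_ppp = (5000*q^6 - 4500*q^5 + 1200*q^4 - 360*q^3 + 64*q^2)/(100*q^4 + 440*q^2 - 180*q + 101), Gamma_ppq = (5000*q^5 - 9000*q^4 + 5450*q^3 - 720*q^2 + 404*q)/(100*q^4 + 440*q^2 - 180*q + 101), Gamma_pqq = (5000*q^4 - 13500*q^3 + 13650*q^2 - 4905*q + 404)/(100*q^4 + 440*q^2 - 180*q + 101), Gamma_qpp = (-5000*q^7 - 1200*q^5 - 264*q^3 - 16*q)/(100*q^4 + 440*q^2 - 180*q + 101), Gamma_qpq = (-5000*q^6 + 4500*q^5 - 1200*q^4 + 360*q^3 - 64*q^2)/(100*q^4 + 440*q^2 - 180*q + 101), Gamma_qqq = (-5000*q^5 + 9000*q^4 - 5250*q^3 + 720*q^2 + 36*q - 90)/(100*q^4 + 440*q^2 - 180*q + 101)

E = 1/4 + q^2 + (25/4)*q^4; F = q - (45/8)*q^2 + (25/4)*q^3; G = 101/16 - (45/4)*q + (25/4)*q^2
Gamma^k_ij = (1/2) g^{kl} (d_i g_jl + d_j g_il - d_l g_ij), with g^inv = (1/(EG-F^2)) [[G, -F], [-F, E]]
first partials: E_p = 0, E_q = 2*q + 25*q^3, F_p = 0, F_q = 1 - (45/4)*q + (75/4)*q^2, G_p = 0, G_q = -45/4 + (25/2)*q
D = EG - F^2 = 101/64 - (45/16)*q + (55/8)*q^2 + (25/16)*q^4
expanded: Gamma^p_pp = (G E_p - 2F F_p + F E_q)/(2D), Gamma^p_pq = (G E_q - F G_p)/(2D), Gamma^p_qq = (2G F_q - G G_p - F G_q)/(2D), Gamma^q_pp = (2E F_p - E E_q - F E_p)/(2D), Gamma^q_pq = (E G_p - F E_q)/(2D), Gamma^q_qq = (E G_q - 2F F_q + F G_p)/(2D); substitute and cancel common factors


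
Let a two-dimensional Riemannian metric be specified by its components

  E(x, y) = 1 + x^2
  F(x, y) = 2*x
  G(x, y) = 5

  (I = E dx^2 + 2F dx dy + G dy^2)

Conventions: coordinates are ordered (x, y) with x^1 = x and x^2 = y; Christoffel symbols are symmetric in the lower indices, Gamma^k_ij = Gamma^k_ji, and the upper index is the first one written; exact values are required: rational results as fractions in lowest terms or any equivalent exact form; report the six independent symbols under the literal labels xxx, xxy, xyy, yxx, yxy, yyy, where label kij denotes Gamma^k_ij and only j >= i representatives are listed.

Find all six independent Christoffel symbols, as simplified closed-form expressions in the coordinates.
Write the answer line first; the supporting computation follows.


Answer: Gamma_xxx = x/(x^2 + 5), Gamma_xxy = 0, Gamma_xyy = 0, Gamma_yxx = 2/(x^2 + 5), Gamma_yxy = 0, Gamma_yyy = 0

E = 1 + x^2; F = 2*x; G = 5
Gamma^k_ij = (1/2) g^{kl} (d_i g_jl + d_j g_il - d_l g_ij), with g^inv = (1/(EG-F^2)) [[G, -F], [-F, E]]
first partials: E_x = 2*x, E_y = 0, F_x = 2, F_y = 0, G_x = 0, G_y = 0
D = EG - F^2 = 5 + x^2
expanded: Gamma^x_xx = (G E_x - 2F F_x + F E_y)/(2D), Gamma^x_xy = (G E_y - F G_x)/(2D), Gamma^x_yy = (2G F_y - G G_x - F G_y)/(2D), Gamma^y_xx = (2E F_x - E E_y - F E_x)/(2D), Gamma^y_xy = (E G_x - F E_y)/(2D), Gamma^y_yy = (E G_y - 2F F_y + F G_x)/(2D); substitute and cancel common factors


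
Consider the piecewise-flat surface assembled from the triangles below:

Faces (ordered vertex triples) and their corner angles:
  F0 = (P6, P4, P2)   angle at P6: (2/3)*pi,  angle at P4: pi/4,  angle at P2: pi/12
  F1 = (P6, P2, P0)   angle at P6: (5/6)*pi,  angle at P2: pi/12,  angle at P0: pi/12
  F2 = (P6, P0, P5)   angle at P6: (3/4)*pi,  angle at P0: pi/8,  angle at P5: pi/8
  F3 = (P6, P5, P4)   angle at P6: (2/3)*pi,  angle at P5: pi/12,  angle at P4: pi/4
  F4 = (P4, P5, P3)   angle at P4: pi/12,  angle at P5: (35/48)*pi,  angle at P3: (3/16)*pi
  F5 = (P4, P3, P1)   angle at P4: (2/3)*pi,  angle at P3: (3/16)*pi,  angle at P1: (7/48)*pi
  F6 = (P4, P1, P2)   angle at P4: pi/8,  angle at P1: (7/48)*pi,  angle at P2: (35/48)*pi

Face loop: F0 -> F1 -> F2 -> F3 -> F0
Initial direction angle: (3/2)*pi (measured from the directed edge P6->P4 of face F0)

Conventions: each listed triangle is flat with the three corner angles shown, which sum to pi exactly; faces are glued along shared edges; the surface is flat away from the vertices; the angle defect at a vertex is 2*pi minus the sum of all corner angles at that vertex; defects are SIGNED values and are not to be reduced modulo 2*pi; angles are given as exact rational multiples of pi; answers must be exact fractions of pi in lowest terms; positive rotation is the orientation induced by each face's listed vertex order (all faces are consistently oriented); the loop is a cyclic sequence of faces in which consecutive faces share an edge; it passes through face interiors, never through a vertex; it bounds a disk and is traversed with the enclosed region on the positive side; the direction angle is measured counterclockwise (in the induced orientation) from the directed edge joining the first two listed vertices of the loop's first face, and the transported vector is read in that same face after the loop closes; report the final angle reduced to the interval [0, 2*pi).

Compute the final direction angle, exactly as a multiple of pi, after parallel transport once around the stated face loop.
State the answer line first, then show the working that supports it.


Answer: final direction angle = (7/12)*pi

enclosed vertex P6: corner angles sum to (35/12)*pi, defect = 2*pi - (35/12)*pi = (-11/12)*pi
summing the enclosed defects onto the initial angle, mod 2*pi in the induced orientation:
final angle = (3/2)*pi - (11/12)*pi = (7/12)*pi (mod 2*pi)
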